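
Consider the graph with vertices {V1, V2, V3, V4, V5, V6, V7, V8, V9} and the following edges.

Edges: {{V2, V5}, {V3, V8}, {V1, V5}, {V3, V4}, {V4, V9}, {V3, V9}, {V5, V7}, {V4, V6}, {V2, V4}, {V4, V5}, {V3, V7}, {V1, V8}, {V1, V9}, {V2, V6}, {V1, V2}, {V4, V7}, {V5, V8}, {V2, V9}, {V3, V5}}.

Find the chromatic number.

4

V3, V4, V5, V7 are pairwise adjacent (a clique of size 4), so at least 4 colors are needed.
4 colors suffice: V1=2, V2=3, V3=3, V4=2, V5=1, V6=1, V7=4, V8=4, V9=1. Every edge joins two different colors.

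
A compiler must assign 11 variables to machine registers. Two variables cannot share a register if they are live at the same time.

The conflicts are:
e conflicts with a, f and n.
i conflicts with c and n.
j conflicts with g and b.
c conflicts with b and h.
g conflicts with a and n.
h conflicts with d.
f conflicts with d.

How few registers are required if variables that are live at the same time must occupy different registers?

The cycle f-d-h-c-i-n-e-f has odd length 7, so it cannot be 2-colored; at least 3 registers are needed.
A valid assignment using 3 registers: e=1, i=3, j=2, c=1, g=1, a=2, b=3, h=2, f=2, d=1, n=2. No two conflicting variables share a register.

3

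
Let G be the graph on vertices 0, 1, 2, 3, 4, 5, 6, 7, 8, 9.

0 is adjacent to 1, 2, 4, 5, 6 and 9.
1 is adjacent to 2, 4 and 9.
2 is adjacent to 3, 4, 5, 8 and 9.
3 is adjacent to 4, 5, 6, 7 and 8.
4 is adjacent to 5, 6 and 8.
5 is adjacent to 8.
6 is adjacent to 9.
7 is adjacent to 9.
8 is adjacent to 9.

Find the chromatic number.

5

2, 3, 4, 5, 8 are mutually adjacent (a clique of size 5), so at least 5 colors are needed.
5 colors suffice: color a → {4, 9}; color b → {2, 6, 7}; color c → {0, 3}; color d → {1, 5}; color e → {8}. No two adjacent vertices share a color.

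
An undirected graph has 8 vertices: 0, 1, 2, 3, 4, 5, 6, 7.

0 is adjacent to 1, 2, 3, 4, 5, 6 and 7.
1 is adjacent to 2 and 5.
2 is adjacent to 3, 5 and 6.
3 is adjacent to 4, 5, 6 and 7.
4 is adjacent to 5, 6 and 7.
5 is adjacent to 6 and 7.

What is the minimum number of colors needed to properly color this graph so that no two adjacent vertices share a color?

0, 3, 4, 5, 7 are mutually adjacent (a clique of size 5), so at least 5 colors are needed.
5 colors suffice: color a → {5}; color b → {0}; color c → {1, 3}; color d → {6, 7}; color e → {2, 4}. Each edge has distinct colors on its endpoints.

5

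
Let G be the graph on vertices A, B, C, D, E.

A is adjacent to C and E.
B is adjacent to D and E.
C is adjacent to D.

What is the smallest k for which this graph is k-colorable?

The cycle E-A-C-D-B-E has odd length 5, so it cannot be 2-colored; at least 3 colors are needed.
3 colors suffice: color 1 → {B, C}; color 2 → {A, D}; color 3 → {E}. Every edge joins two different colors.

3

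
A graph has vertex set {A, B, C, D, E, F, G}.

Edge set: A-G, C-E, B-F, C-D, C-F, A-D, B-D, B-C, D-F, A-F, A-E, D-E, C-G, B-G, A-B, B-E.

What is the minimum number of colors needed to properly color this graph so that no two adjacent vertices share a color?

4

A, B, D, E are mutually adjacent (a clique of size 4), so at least 4 colors are needed.
4 colors suffice: A=blue, B=red, C=blue, D=green, E=yellow, F=yellow, G=green. Every edge joins two different colors.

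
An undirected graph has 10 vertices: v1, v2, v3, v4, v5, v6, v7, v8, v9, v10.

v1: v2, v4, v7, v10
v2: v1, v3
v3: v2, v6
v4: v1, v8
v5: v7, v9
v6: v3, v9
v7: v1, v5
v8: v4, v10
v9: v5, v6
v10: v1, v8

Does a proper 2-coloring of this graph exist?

The cycle v2-v3-v6-v9-v5-v7-v1-v2 has odd length 7, so it cannot be 2-colored; at least 3 colors are needed.
So 2 colors are not enough.

No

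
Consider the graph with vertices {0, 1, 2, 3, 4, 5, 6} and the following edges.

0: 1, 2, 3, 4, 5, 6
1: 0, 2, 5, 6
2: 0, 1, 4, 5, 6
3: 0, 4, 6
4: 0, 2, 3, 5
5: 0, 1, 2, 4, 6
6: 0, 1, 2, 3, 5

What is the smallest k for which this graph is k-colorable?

5

0, 1, 2, 5, 6 are pairwise adjacent (a clique of size 5), so at least 5 colors are needed.
5 colors suffice: 0=a, 1=e, 2=c, 3=c, 4=b, 5=d, 6=b. No two adjacent vertices share a color.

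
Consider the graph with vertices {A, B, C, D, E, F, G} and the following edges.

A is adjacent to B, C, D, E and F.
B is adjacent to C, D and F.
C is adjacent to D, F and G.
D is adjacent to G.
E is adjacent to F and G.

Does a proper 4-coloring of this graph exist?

Yes

The chromatic number is 4. A, B, C, F are mutually adjacent (a clique of size 4), so at least 4 colors are needed.
4 colors suffice: A=1, B=4, C=2, D=3, E=2, F=3, G=1.
That is already a proper 4-coloring.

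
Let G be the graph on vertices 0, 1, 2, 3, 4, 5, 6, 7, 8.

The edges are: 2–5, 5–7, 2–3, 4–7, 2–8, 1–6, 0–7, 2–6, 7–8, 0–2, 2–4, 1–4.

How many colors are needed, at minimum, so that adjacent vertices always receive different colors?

0 and 2 are adjacent, so at least 2 colors are needed.
2 colors suffice: color a → {1, 2, 7}; color b → {0, 3, 4, 5, 6, 8}. No two adjacent vertices share a color.

2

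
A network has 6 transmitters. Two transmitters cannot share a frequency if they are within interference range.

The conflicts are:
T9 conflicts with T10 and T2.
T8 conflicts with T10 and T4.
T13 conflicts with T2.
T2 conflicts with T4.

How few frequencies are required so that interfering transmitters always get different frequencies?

The cycle T2-T9-T10-T8-T4-T2 has odd length 5, so it cannot be 2-colored; at least 3 frequencies are needed.
3 frequencies suffice: frequency 1 → {T10, T2}; frequency 2 → {T9, T8, T13}; frequency 3 → {T4}. No two conflicting transmitters share a frequency.

3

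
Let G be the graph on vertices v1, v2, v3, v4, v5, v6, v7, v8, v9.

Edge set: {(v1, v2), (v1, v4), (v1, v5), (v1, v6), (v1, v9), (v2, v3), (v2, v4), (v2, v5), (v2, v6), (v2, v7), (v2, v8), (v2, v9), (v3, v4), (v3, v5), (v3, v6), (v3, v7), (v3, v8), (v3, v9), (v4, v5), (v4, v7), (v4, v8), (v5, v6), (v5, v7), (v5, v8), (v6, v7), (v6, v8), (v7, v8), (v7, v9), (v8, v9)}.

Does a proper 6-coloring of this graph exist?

The chromatic number is 6. v2, v3, v5, v6, v7, v8 form a clique, so at least 6 colors are needed.
A valid assignment using 6 colors: v1=2, v2=1, v3=3, v4=6, v5=4, v6=6, v7=2, v8=5, v9=4.
That is already a proper 6-coloring.

Yes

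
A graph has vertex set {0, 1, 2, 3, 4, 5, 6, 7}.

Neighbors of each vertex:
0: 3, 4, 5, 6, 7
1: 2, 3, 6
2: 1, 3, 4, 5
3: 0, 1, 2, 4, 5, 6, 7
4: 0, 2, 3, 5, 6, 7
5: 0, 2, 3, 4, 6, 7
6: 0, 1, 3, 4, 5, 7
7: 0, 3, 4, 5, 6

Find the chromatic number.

0, 3, 4, 5, 6, 7 are mutually adjacent (a clique of size 6), so at least 6 colors are needed.
6 colors suffice: color red → {3}; color blue → {1, 5}; color green → {2, 6}; color yellow → {4}; color purple → {7}; color orange → {0}. Each edge has distinct colors on its endpoints.

6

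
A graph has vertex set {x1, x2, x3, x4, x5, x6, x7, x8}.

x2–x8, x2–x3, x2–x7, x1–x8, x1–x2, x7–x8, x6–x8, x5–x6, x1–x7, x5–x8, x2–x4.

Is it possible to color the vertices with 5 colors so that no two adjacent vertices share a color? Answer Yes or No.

The chromatic number is 4. x1, x2, x7, x8 are mutually adjacent (a clique of size 4), so at least 4 colors are needed.
4 colors suffice: color 1 → {x2, x5}; color 2 → {x3, x4, x8}; color 3 → {x6, x7}; color 4 → {x1}.
Since 5 ≥ 4, a proper 5-coloring certainly exists.

Yes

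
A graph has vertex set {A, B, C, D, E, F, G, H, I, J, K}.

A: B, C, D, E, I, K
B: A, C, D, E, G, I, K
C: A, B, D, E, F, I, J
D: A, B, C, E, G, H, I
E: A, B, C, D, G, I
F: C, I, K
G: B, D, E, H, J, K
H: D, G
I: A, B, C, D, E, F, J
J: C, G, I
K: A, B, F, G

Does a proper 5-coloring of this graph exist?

A, B, C, D, E, I are pairwise adjacent (a clique of size 6), so at least 6 colors are needed.
So 5 colors are not enough.

No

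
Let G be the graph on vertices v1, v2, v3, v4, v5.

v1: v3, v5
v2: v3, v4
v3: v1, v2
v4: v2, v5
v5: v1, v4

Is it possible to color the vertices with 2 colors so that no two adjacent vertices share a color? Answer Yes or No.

No

The cycle v3-v2-v4-v5-v1-v3 has odd length 5, so it cannot be 2-colored; at least 3 colors are needed.
So 2 colors are not enough.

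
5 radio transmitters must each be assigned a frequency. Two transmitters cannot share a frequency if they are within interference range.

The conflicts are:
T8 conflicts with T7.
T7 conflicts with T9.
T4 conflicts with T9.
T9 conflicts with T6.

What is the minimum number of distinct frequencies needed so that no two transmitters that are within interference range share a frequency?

2

T4 and T9 conflict, so at least 2 frequencies are needed.
2 frequencies suffice: frequency 1 → {T8, T9}; frequency 2 → {T7, T4, T6}. No two conflicting transmitters share a frequency.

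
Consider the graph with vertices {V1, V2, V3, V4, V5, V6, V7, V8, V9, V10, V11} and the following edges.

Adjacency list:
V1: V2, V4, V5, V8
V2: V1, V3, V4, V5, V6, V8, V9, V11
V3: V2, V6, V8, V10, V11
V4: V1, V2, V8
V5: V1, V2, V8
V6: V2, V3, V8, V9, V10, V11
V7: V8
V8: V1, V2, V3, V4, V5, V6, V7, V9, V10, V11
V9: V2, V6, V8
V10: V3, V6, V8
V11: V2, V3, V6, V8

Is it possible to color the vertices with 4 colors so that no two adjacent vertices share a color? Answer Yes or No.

No

V2, V3, V6, V8, V11 are mutually adjacent (a clique of size 5), so at least 5 colors are needed.
So 4 colors are not enough.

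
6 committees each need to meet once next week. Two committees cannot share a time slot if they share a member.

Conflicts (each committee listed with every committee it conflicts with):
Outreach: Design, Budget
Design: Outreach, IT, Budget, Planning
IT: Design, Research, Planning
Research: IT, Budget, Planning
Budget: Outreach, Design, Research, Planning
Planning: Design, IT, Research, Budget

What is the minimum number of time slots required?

3

Outreach, Design, Budget all conflict with each other, so at least 3 time slots are needed.
3 time slots suffice: time slot 1 → {Design, Research}; time slot 2 → {IT, Budget}; time slot 3 → {Outreach, Planning}. Every pair that conflicts lands in different time slots.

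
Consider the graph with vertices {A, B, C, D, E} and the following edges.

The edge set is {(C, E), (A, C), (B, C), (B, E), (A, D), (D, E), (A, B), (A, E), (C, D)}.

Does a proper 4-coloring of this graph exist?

Yes

The chromatic number is 4. A, C, D, E are mutually adjacent (a clique of size 4), so at least 4 colors are needed.
4 colors suffice: color red → {A}; color blue → {C}; color green → {E}; color yellow → {B, D}.
That is already a proper 4-coloring.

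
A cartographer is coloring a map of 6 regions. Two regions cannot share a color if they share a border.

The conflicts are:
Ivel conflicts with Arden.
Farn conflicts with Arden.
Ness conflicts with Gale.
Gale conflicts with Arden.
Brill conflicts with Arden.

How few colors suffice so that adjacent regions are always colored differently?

Gale and Arden conflict, so at least 2 colors are needed.
2 colors suffice: color 1 → {Ness, Arden}; color 2 → {Ivel, Farn, Gale, Brill}. No two conflicting regions share a color.

2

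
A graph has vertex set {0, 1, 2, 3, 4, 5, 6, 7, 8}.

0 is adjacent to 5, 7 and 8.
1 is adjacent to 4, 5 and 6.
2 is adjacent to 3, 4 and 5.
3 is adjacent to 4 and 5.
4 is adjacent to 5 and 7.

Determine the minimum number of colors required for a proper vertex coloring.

2, 3, 4, 5 form a clique, so at least 4 colors are needed.
4 colors suffice: color a → {5, 6, 7, 8}; color b → {0, 4}; color c → {1, 2}; color d → {3}. Every edge joins two different colors.

4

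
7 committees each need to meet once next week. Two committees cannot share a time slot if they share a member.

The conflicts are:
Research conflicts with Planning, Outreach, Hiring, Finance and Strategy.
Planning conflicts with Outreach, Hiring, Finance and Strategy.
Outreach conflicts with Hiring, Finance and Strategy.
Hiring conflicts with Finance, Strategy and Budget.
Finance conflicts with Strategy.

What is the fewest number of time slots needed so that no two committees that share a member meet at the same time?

Research, Planning, Outreach, Hiring, Finance, Strategy pairwise conflict, so at least 6 time slots are needed.
Using 6 time slots: Research=3, Planning=4, Outreach=5, Hiring=1, Finance=2, Strategy=6, Budget=2. No two conflicting committees share a time slot.

6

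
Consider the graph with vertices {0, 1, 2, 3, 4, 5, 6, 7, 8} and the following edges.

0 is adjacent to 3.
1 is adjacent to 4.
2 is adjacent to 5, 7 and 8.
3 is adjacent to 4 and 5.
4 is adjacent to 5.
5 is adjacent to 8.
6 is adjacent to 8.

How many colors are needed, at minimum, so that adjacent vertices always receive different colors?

3, 4, 5 are pairwise adjacent, so at least 3 colors are needed.
3 colors suffice: color red → {0, 1, 5, 6, 7}; color blue → {2, 3}; color green → {4, 8}. Every edge joins two different colors.

3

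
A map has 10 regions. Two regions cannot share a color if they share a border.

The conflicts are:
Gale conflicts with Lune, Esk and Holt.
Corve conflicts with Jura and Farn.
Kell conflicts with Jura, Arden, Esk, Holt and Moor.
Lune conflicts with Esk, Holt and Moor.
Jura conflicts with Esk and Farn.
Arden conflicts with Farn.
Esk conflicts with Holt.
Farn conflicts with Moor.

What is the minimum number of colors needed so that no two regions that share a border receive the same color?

Gale, Lune, Esk, Holt are mutually in conflict, so at least 4 colors are needed.
A valid assignment using 4 colors: Gale=4, Corve=2, Kell=2, Lune=2, Jura=3, Arden=3, Esk=1, Holt=3, Farn=1, Moor=3. Each listed conflict is separated.

4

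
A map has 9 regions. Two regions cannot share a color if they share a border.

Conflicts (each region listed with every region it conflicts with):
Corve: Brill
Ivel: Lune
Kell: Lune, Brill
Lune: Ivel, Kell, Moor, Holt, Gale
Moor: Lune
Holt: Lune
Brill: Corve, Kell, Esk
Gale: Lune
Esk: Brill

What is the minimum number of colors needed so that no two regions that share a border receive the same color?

Lune and Holt conflict, so at least 2 colors are needed.
One proper 2-coloring: Corve=2, Ivel=2, Kell=2, Lune=1, Moor=2, Holt=2, Brill=1, Gale=2, Esk=2. Every pair that conflicts lands in different colors.

2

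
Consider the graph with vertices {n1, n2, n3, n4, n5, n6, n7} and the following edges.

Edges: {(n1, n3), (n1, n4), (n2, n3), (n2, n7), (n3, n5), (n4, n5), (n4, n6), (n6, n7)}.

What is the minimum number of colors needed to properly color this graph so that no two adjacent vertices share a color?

2

n4 and n6 are adjacent, so at least 2 colors are needed.
2 colors suffice: n1=2, n2=2, n3=1, n4=1, n5=2, n6=2, n7=1. No two adjacent vertices share a color.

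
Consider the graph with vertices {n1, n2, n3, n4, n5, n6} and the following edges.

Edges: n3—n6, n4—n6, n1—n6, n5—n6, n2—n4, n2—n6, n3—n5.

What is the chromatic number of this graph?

3

n2, n4, n6 form a triangle, so at least 3 colors are needed.
3 colors suffice: color 1 → {n6}; color 2 → {n1, n3, n4}; color 3 → {n2, n5}. No two adjacent vertices share a color.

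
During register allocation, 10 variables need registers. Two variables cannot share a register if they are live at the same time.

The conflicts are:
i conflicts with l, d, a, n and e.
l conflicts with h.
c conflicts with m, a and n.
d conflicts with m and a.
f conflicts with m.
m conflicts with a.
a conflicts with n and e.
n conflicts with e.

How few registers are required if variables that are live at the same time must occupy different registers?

i, a, n, e are mutually in conflict, so at least 4 registers are needed.
4 registers suffice: register 1 → {l, f, a}; register 2 → {i, m, h}; register 3 → {d, n}; register 4 → {c, e}. No two conflicting variables share a register.

4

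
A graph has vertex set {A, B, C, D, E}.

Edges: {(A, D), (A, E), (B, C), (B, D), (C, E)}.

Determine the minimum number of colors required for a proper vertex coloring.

The cycle C-E-A-D-B-C has odd length 5, so it cannot be 2-colored; at least 3 colors are needed.
One proper 3-coloring: A=1, B=1, C=3, D=2, E=2. Each edge has distinct colors on its endpoints.

3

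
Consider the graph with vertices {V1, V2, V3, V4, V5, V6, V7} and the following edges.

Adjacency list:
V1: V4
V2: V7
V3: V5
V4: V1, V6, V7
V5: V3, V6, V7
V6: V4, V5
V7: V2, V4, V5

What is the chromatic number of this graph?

2

V1 and V4 are adjacent, so at least 2 colors are needed.
2 colors suffice: color red → {V2, V4, V5}; color blue → {V1, V3, V6, V7}. Each edge has distinct colors on its endpoints.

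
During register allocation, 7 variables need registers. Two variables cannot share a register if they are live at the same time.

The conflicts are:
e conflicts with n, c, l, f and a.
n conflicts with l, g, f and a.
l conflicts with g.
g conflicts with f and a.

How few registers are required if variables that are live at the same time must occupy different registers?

e, n, l pairwise conflict, so at least 3 registers are needed.
3 registers suffice: register 1 → {e, g}; register 2 → {n, c}; register 3 → {l, f, a}. No two conflicting variables share a register.

3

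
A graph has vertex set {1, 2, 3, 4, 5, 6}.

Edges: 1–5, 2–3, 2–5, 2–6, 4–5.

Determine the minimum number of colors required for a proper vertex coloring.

2 and 5 are adjacent, so at least 2 colors are needed.
2 colors suffice: color a → {3, 5, 6}; color b → {1, 2, 4}. Every edge joins two different colors.

2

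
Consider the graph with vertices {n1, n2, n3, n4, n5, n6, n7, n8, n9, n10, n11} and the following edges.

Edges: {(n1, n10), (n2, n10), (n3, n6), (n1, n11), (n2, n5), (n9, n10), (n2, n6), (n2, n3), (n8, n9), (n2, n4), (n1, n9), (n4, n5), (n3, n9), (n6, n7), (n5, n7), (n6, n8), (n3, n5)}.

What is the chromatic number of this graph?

3

n2, n3, n6 are mutually adjacent, so at least 3 colors are needed.
3 colors suffice: color 1 → {n2, n7, n9, n11}; color 2 → {n1, n5, n6}; color 3 → {n3, n4, n8, n10}. No two adjacent vertices share a color.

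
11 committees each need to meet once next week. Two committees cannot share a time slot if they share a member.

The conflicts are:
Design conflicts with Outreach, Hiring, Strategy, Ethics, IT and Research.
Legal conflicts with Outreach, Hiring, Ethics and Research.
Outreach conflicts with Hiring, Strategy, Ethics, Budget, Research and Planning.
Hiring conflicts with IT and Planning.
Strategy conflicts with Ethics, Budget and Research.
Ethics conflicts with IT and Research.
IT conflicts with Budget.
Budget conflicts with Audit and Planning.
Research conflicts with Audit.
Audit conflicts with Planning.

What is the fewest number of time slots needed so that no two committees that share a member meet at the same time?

5

Design, Outreach, Strategy, Ethics, Research all conflict with each other, so at least 5 time slots are needed.
5 time slots suffice: time slot 1 → {Outreach, IT, Audit}; time slot 2 → {Design, Legal, Budget}; time slot 3 → {Hiring, Ethics}; time slot 4 → {Research, Planning}; time slot 5 → {Strategy}. Every pair that conflicts lands in different time slots.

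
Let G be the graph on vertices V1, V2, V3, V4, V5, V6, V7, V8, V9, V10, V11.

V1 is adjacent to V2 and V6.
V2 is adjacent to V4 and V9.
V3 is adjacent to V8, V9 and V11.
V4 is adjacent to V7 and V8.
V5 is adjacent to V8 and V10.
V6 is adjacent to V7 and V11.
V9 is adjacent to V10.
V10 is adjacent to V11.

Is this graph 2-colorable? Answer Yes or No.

The cycle V5-V8-V3-V11-V10-V5 has odd length 5, so it cannot be 2-colored; at least 3 colors are needed.
So 2 colors are not enough.

No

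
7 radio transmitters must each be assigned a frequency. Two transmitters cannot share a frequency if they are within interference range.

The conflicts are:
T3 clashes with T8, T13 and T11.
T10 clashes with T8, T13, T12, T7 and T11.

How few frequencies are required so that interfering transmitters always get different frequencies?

2

T10 and T11 conflict, so at least 2 frequencies are needed.
2 frequencies suffice: frequency 1 → {T3, T10}; frequency 2 → {T8, T13, T12, T7, T11}. No two conflicting transmitters share a frequency.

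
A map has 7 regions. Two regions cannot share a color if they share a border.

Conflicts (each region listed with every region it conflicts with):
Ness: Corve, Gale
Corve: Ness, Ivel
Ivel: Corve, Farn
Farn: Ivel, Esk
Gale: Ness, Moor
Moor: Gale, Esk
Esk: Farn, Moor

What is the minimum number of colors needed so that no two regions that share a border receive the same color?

3

The cycle Gale-Moor-Esk-Farn-Ivel-Corve-Ness-Gale has odd length 7, so it cannot be 2-colored; at least 3 colors are needed.
3 colors suffice: color 1 → {Ness, Farn, Moor}; color 2 → {Ivel, Gale, Esk}; color 3 → {Corve}. Each listed conflict is separated.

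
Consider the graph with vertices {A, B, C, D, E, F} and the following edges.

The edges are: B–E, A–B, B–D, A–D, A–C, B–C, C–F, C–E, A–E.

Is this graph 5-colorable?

The chromatic number is 4. A, B, C, E form a clique, so at least 4 colors are needed.
A valid assignment using 4 colors: A=3, B=1, C=2, D=2, E=4, F=1.
Since 5 ≥ 4, a proper 5-coloring certainly exists.

Yes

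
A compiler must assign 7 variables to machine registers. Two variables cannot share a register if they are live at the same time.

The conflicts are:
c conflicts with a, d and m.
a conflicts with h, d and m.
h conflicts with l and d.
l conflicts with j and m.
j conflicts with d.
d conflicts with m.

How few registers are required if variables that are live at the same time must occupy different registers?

c, a, d, m all conflict with each other, so at least 4 registers are needed.
4 registers suffice: register 1 → {l, d}; register 2 → {h, j, m}; register 3 → {a}; register 4 → {c}. No two conflicting variables share a register.

4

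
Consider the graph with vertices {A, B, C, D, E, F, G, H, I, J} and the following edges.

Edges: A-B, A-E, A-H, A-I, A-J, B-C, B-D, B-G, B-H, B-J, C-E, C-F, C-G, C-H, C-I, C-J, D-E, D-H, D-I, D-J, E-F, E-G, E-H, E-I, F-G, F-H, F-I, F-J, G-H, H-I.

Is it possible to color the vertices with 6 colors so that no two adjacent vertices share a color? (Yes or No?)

The chromatic number is 5. C, E, F, G, H are pairwise adjacent (a clique of size 5), so at least 5 colors are needed.
One proper 5-coloring: A=blue, B=green, C=blue, D=blue, E=green, F=purple, G=yellow, H=red, I=yellow, J=red.
Since 6 ≥ 5, a proper 6-coloring certainly exists.

Yes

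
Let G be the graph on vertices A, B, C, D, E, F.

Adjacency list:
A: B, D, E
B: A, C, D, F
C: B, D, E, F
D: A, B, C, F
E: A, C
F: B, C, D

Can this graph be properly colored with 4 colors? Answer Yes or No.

Yes

The chromatic number is 4. B, C, D, F are mutually adjacent (a clique of size 4), so at least 4 colors are needed.
4 colors suffice: color 1 → {A, C}; color 2 → {D, E}; color 3 → {B}; color 4 → {F}.
That is already a proper 4-coloring.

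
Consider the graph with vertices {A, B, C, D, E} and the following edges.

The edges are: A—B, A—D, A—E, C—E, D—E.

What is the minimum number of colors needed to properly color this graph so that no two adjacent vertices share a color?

3

A, D, E are pairwise adjacent, so at least 3 colors are needed.
3 colors suffice: color 1 → {B, E}; color 2 → {A, C}; color 3 → {D}. Each edge has distinct colors on its endpoints.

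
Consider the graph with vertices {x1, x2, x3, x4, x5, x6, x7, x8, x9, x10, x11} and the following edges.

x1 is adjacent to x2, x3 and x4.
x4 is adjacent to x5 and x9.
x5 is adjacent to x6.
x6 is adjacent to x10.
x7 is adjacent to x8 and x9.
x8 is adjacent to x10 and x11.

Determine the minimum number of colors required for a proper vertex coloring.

The cycle x10-x6-x5-x4-x9-x7-x8-x10 has odd length 7, so it cannot be 2-colored; at least 3 colors are needed.
3 colors suffice: color R → {x1, x5, x8, x9}; color B → {x2, x3, x4, x7, x10, x11}; color G → {x6}. Each edge has distinct colors on its endpoints.

3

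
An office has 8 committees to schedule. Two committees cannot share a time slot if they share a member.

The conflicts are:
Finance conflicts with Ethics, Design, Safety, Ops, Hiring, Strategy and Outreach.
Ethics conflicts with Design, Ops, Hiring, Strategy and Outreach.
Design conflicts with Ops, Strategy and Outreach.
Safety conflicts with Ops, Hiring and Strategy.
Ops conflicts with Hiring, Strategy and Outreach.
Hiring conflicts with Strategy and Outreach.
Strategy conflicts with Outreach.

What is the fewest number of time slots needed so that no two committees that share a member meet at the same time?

6

Finance, Ethics, Ops, Hiring, Strategy, Outreach are mutually in conflict, so at least 6 time slots are needed.
6 time slots suffice: time slot 1 → {Strategy}; time slot 2 → {Finance}; time slot 3 → {Ops}; time slot 4 → {Safety, Outreach}; time slot 5 → {Design, Hiring}; time slot 6 → {Ethics}. Every pair that conflicts lands in different time slots.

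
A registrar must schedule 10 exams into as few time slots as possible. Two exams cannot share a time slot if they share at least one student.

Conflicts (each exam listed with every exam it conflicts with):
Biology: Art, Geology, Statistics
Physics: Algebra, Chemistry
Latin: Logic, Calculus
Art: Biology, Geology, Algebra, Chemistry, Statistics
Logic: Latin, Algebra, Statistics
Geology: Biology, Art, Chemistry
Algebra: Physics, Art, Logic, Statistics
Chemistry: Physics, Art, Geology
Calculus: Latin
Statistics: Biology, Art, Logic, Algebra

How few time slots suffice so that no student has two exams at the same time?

Art, Geology, Chemistry pairwise conflict, so at least 3 time slots are needed.
3 time slots suffice: time slot 1 → {Physics, Art, Logic, Calculus}; time slot 2 → {Latin, Geology, Statistics}; time slot 3 → {Biology, Algebra, Chemistry}. No two conflicting exams share a time slot.

3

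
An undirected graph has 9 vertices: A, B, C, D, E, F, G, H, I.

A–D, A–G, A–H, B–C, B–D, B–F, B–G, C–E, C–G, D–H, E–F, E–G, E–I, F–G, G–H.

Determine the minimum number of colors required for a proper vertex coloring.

3

A, G, H are mutually adjacent, so at least 3 colors are needed.
3 colors suffice: color 1 → {D, G, I}; color 2 → {B, E, H}; color 3 → {A, C, F}. Every edge joins two different colors.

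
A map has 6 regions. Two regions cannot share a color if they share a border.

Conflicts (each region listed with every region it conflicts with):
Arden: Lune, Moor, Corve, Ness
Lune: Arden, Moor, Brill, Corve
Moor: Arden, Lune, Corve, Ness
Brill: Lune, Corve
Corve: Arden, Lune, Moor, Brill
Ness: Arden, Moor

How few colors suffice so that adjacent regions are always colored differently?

Arden, Lune, Moor, Corve are mutually in conflict, so at least 4 colors are needed.
4 colors suffice: color 1 → {Moor, Brill}; color 2 → {Arden}; color 3 → {Lune, Ness}; color 4 → {Corve}. Each listed conflict is separated.

4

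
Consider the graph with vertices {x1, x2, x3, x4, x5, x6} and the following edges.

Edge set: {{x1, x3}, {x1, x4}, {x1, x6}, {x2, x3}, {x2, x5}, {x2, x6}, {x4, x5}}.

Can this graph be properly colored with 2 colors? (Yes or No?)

The cycle x5-x4-x1-x3-x2-x5 has odd length 5, so it cannot be 2-colored; at least 3 colors are needed.
So 2 colors are not enough.

No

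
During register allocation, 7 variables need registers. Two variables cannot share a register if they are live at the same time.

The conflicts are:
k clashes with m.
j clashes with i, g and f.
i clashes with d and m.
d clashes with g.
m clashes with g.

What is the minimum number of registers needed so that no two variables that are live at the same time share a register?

j and g conflict, so at least 2 registers are needed.
2 registers suffice: register 1 → {k, i, g, f}; register 2 → {j, d, m}. Each listed conflict is separated.

2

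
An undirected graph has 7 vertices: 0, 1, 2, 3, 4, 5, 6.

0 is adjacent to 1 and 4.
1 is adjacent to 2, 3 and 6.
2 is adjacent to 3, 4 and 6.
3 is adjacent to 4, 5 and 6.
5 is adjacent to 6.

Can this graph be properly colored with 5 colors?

The chromatic number is 4. 1, 2, 3, 6 form a clique, so at least 4 colors are needed.
4 colors suffice: color red → {0, 3}; color blue → {2, 5}; color green → {4, 6}; color yellow → {1}.
Since 5 ≥ 4, a proper 5-coloring certainly exists.

Yes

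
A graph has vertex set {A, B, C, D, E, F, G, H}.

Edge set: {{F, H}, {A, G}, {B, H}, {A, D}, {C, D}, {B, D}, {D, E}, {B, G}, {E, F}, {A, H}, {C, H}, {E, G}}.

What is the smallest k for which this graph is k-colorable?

The cycle E-D-C-H-F-E has odd length 5, so it cannot be 2-colored; at least 3 colors are needed.
3 colors suffice: color red → {D, G, H}; color blue → {A, B, C, E}; color green → {F}. No two adjacent vertices share a color.

3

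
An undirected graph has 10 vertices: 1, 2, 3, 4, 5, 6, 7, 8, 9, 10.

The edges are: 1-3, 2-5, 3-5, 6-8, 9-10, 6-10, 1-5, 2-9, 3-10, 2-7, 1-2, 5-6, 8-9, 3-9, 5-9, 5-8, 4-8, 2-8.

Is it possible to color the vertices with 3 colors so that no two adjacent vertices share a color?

2, 5, 8, 9 are pairwise adjacent (a clique of size 4), so at least 4 colors are needed.
So 3 colors are not enough.

No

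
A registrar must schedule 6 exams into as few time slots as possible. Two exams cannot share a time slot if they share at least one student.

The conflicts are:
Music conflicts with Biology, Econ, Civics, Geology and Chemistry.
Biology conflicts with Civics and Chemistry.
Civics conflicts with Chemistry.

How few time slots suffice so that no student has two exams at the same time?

4

Music, Biology, Civics, Chemistry all conflict with each other, so at least 4 time slots are needed.
4 time slots suffice: Music=1, Biology=3, Econ=2, Civics=4, Geology=2, Chemistry=2. Each listed conflict is separated.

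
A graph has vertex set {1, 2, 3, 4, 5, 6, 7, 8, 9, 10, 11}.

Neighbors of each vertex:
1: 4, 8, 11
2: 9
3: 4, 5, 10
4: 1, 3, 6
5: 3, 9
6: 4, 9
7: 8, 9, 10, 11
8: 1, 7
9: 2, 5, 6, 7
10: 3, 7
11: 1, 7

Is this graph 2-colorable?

No

The cycle 7-9-5-3-10-7 has odd length 5, so it cannot be 2-colored; at least 3 colors are needed.
So 2 colors are not enough.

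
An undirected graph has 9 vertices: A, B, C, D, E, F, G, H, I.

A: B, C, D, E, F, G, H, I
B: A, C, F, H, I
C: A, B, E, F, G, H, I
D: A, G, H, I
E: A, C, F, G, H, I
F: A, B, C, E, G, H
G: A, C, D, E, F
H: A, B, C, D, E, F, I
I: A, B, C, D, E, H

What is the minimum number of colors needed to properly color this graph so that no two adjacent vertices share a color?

A, B, C, F, H form a clique, so at least 5 colors are needed.
5 colors suffice: color red → {A}; color blue → {G, H}; color green → {C, D}; color yellow → {F, I}; color purple → {B, E}. No two adjacent vertices share a color.

5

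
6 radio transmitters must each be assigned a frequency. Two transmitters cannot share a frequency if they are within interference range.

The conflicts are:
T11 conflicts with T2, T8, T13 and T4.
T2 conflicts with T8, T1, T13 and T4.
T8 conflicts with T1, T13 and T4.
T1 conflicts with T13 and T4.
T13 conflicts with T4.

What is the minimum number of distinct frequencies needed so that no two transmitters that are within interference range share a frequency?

T2, T8, T1, T13, T4 all conflict with each other, so at least 5 frequencies are needed.
5 frequencies suffice: frequency 1 → {T13}; frequency 2 → {T8}; frequency 3 → {T2}; frequency 4 → {T4}; frequency 5 → {T11, T1}. Every pair that conflicts lands in different frequencies.

5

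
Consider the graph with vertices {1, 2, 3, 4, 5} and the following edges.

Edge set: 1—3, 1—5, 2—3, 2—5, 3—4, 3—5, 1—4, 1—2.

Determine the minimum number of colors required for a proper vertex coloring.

4

1, 2, 3, 5 are mutually adjacent (a clique of size 4), so at least 4 colors are needed.
4 colors suffice: color a → {1}; color b → {3}; color c → {4, 5}; color d → {2}. No two adjacent vertices share a color.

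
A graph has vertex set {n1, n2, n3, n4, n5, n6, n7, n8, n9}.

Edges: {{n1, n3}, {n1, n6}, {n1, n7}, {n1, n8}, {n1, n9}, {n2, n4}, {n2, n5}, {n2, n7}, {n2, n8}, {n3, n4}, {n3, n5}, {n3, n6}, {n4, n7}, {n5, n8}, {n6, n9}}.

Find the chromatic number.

3

n2, n4, n7 are mutually adjacent, so at least 3 colors are needed.
3 colors suffice: n1=1, n2=1, n3=2, n4=3, n5=3, n6=3, n7=2, n8=2, n9=2. No two adjacent vertices share a color.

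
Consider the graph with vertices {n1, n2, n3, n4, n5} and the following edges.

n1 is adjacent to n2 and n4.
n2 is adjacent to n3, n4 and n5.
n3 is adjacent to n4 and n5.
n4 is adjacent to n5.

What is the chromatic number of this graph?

4

n2, n3, n4, n5 are mutually adjacent (a clique of size 4), so at least 4 colors are needed.
4 colors suffice: color 1 → {n4}; color 2 → {n2}; color 3 → {n1, n3}; color 4 → {n5}. Every edge joins two different colors.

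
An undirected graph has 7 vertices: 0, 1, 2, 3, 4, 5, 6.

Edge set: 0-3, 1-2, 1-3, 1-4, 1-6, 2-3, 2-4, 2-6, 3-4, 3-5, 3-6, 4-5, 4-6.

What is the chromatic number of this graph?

5

1, 2, 3, 4, 6 are mutually adjacent (a clique of size 5), so at least 5 colors are needed.
A valid assignment using 5 colors: 0=b, 1=e, 2=d, 3=a, 4=b, 5=c, 6=c. Each edge has distinct colors on its endpoints.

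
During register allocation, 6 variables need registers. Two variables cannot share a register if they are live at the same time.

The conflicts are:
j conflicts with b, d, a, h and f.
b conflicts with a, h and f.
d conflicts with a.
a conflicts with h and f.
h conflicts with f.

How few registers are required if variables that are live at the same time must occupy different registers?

5

j, b, a, h, f are mutually in conflict, so at least 5 registers are needed.
5 registers suffice: register 1 → {a}; register 2 → {j}; register 3 → {b, d}; register 4 → {h}; register 5 → {f}. Every pair that conflicts lands in different registers.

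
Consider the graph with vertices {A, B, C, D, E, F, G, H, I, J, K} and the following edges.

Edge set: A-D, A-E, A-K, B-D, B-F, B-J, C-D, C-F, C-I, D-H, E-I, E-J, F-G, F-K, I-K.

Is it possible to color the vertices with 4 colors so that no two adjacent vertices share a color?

The chromatic number is 3. The cycle A-E-J-B-D-A has odd length 5, so it cannot be 2-colored; at least 3 colors are needed.
One proper 3-coloring: A=green, B=blue, C=blue, D=red, E=red, F=red, G=blue, H=blue, I=green, J=green, K=blue.
Since 4 ≥ 3, a proper 4-coloring certainly exists.

Yes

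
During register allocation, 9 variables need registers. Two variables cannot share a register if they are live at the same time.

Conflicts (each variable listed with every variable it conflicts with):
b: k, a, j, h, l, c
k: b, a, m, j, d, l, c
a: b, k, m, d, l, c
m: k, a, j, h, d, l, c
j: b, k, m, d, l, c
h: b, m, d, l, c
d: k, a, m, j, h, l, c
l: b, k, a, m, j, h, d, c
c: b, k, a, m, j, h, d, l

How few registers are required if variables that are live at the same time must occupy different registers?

6

k, m, j, d, l, c all conflict with each other, so at least 6 registers are needed.
A valid assignment using 6 registers: b=3, k=4, a=6, m=3, j=6, h=4, d=5, l=1, c=2. No two conflicting variables share a register.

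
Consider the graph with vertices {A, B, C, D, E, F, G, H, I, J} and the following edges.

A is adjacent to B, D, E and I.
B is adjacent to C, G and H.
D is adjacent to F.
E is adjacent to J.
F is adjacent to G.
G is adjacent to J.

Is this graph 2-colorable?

The cycle G-J-E-A-B-G has odd length 5, so it cannot be 2-colored; at least 3 colors are needed.
So 2 colors are not enough.

No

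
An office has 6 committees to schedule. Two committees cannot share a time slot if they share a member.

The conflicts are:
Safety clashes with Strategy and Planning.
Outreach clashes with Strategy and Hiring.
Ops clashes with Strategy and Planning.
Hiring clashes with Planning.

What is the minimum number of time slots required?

3

The cycle Outreach-Strategy-Ops-Planning-Hiring-Outreach has odd length 5, so it cannot be 2-colored; at least 3 time slots are needed.
3 time slots suffice: Safety=2, Outreach=3, Ops=2, Strategy=1, Hiring=2, Planning=1. Every pair that conflicts lands in different time slots.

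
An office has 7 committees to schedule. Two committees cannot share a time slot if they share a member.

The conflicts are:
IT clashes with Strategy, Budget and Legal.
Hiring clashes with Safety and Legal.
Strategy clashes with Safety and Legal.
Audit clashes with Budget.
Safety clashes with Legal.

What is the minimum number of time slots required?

3

Strategy, Safety, Legal pairwise conflict, so at least 3 time slots are needed.
3 time slots suffice: time slot 1 → {Budget, Legal}; time slot 2 → {Hiring, Strategy, Audit}; time slot 3 → {IT, Safety}. Each listed conflict is separated.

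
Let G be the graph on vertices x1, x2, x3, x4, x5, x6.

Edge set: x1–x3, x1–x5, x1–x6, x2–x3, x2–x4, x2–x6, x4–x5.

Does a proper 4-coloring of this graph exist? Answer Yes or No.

Yes

The chromatic number is 3. The cycle x2-x6-x1-x5-x4-x2 has odd length 5, so it cannot be 2-colored; at least 3 colors are needed.
3 colors suffice: color R → {x1, x2}; color B → {x3, x5, x6}; color G → {x4}.
Since 4 ≥ 3, a proper 4-coloring certainly exists.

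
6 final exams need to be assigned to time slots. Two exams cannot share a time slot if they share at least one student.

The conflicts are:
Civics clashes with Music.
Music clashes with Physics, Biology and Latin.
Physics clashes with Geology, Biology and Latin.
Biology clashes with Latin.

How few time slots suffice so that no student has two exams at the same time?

4

Music, Physics, Biology, Latin all conflict with each other, so at least 4 time slots are needed.
4 time slots suffice: Civics=2, Music=1, Physics=2, Geology=1, Biology=4, Latin=3. Each listed conflict is separated.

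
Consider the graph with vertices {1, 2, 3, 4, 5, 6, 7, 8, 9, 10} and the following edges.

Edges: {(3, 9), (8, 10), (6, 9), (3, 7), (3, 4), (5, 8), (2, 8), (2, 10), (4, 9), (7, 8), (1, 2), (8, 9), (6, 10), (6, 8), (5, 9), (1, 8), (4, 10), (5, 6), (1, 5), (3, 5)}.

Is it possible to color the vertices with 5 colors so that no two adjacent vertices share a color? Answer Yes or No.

The chromatic number is 4. 5, 6, 8, 9 are mutually adjacent (a clique of size 4), so at least 4 colors are needed.
One proper 4-coloring: 1=b, 2=c, 3=a, 4=c, 5=c, 6=d, 7=b, 8=a, 9=b, 10=b.
Since 5 ≥ 4, a proper 5-coloring certainly exists.

Yes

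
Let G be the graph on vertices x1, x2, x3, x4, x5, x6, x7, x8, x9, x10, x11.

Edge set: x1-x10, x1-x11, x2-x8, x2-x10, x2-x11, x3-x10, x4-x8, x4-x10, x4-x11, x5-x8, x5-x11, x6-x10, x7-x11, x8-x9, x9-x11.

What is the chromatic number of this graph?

x1 and x10 are adjacent, so at least 2 colors are needed.
2 colors suffice: color R → {x8, x10, x11}; color B → {x1, x2, x3, x4, x5, x6, x7, x9}. Every edge joins two different colors.

2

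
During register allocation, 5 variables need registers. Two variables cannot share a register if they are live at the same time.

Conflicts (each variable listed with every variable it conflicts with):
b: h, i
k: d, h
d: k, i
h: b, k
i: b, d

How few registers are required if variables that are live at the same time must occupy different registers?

3

The cycle i-b-h-k-d-i has odd length 5, so it cannot be 2-colored; at least 3 registers are needed.
3 registers suffice: register 1 → {h, i}; register 2 → {b, d}; register 3 → {k}. Every pair that conflicts lands in different registers.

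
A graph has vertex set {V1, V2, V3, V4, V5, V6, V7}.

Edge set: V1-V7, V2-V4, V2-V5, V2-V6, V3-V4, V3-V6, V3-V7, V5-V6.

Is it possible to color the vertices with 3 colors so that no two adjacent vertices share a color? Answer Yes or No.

Yes

The chromatic number is 3. V2, V5, V6 are mutually adjacent, so at least 3 colors are needed.
3 colors suffice: color 1 → {V1, V2, V3}; color 2 → {V4, V6, V7}; color 3 → {V5}.
That is already a proper 3-coloring.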